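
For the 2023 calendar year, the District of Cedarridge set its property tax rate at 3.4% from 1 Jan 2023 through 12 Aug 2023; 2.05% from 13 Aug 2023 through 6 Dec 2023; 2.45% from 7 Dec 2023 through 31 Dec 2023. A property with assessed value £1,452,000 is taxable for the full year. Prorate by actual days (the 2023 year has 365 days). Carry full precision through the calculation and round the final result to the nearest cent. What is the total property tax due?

£42,193.53

1 Jan – 12 Aug 2023: 224 days at 3.4% → £1,452,000 × 3.4% × 224/365 = £30,297.0740
13 Aug – 6 Dec 2023: 116 days at 2.05% → £1,452,000 × 2.05% × 116/365 = £9,459.8795
7 Dec – 31 Dec 2023: 25 days at 2.45% → £1,452,000 × 2.45% × 25/365 = £2,436.5753
Total = £42,193.5288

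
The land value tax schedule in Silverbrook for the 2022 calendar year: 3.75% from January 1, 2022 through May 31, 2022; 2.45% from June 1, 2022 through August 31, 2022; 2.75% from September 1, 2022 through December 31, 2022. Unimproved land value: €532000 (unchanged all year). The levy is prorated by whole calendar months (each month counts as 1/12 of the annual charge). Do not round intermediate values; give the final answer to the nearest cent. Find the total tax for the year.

January 1 – May 31, 2022: 5 months at 3.75% → €532000 × 3.75% × 5/12 = €8312.5000
June 1 – August 31, 2022: 3 months at 2.45% → €532000 × 2.45% × 3/12 = €3258.5000
September 1 – December 31, 2022: 4 months at 2.75% → €532000 × 2.75% × 4/12 = €4876.6667
Total = €16447.6667

€16447.67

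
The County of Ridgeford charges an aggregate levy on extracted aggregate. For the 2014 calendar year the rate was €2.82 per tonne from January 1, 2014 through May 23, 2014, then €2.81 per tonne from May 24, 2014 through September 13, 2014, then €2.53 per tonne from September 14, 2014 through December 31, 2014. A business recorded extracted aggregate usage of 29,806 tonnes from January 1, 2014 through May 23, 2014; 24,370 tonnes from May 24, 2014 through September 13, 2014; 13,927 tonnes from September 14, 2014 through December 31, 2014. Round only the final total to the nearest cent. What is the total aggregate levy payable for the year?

€187,767.93

January 1 – May 23, 2014: 29,806 tonnes at €2.82/tonne → €84,052.92
May 24 – September 13, 2014: 24,370 tonnes at €2.81/tonne → €68,479.70
September 14 – December 31, 2014: 13,927 tonnes at €2.53/tonne → €35,235.31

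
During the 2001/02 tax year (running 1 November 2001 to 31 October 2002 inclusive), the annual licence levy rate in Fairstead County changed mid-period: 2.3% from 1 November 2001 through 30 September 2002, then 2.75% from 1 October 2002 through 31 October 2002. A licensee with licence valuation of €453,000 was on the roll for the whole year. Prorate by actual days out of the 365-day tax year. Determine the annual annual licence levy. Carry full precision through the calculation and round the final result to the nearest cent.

1 November 2001 – 30 September 2002: 334 days at 2.3% → €453,000 × 2.3% × 334/365 = €9,534.0986
1 October – 31 October 2002: 31 days at 2.75% → €453,000 × 2.75% × 31/365 = €1,058.0342
Total = €10,592.1329

€10,592.13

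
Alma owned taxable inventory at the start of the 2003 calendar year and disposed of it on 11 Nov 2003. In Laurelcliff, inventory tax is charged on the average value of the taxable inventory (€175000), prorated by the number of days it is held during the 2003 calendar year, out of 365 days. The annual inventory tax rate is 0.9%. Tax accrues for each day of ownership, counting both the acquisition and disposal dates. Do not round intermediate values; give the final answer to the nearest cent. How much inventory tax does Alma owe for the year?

€1359.25

Days held (1 Jan – 11 Nov 2003): 315 out of 365
Tax = €175000 × 0.9% × 315/365 = €1359.2466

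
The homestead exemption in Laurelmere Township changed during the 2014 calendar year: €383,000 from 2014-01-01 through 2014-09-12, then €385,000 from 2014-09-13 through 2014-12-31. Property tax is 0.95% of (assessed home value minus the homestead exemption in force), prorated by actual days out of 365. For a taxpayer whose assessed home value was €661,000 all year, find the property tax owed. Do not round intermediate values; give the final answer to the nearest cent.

€2,635.27

2014-01-01 to 2014-09-12: 255 days, exemption €383,000 → (€661,000 − €383,000) × 0.95% × 255/365 = €1,845.0822
2014-09-13 to 2014-12-31: 110 days, exemption €385,000 → (€661,000 − €385,000) × 0.95% × 110/365 = €790.1918
Total = €2,635.2740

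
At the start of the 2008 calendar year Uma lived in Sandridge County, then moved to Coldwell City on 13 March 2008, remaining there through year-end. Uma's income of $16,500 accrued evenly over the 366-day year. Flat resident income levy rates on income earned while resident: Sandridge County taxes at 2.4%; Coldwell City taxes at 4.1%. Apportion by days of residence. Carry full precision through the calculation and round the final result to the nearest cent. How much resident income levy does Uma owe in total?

$621.32

Sandridge County, 1 January – 12 March 2008: 72 days → $16,500 × 2.4% × 72/366 = $77.9016
Coldwell City, 13 March – 31 December 2008: 294 days → $16,500 × 4.1% × 294/366 = $543.4180
Total = $621.3197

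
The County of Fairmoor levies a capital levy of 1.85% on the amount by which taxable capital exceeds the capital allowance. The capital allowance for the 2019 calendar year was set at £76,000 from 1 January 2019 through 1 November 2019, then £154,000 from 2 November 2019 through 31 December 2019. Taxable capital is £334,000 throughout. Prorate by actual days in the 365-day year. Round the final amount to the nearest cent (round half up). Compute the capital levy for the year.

1 January – 1 November 2019: 305 days, exemption £76,000 → (£334,000 − £76,000) × 1.85% × 305/365 = £3,988.3973
2 November – 31 December 2019: 60 days, exemption £154,000 → (£334,000 − £154,000) × 1.85% × 60/365 = £547.3973
Total = £4,535.7945

£4,535.79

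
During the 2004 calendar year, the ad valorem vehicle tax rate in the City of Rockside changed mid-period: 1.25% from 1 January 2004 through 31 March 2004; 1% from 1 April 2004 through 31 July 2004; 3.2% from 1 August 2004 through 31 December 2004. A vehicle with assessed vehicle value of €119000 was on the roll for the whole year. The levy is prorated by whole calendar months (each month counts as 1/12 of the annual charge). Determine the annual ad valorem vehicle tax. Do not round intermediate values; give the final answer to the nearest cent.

1 January – 31 March 2004: 3 months at 1.25% → €119000 × 1.25% × 3/12 = €371.8750
1 April – 31 July 2004: 4 months at 1% → €119000 × 1% × 4/12 = €396.6667
1 August – 31 December 2004: 5 months at 3.2% → €119000 × 3.2% × 5/12 = €1586.6667
Total = €2355.2083

€2355.21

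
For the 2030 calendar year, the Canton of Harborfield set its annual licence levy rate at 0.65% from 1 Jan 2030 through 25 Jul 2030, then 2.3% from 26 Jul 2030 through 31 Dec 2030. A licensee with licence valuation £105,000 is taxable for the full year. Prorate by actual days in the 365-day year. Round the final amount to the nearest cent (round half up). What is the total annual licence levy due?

£1,437.21

1 Jan – 25 Jul 2030: 206 days at 0.65% → £105,000 × 0.65% × 206/365 = £385.1918
26 Jul – 31 Dec 2030: 159 days at 2.3% → £105,000 × 2.3% × 159/365 = £1,052.0137
Total = £1,437.2055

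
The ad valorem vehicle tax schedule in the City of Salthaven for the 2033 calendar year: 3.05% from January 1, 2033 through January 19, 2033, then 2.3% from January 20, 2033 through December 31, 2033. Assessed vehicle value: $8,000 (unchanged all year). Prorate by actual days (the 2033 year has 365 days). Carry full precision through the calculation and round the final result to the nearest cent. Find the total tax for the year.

January 1 – January 19, 2033: 19 days at 3.05% → $8,000 × 3.05% × 19/365 = $12.7014
January 20 – December 31, 2033: 346 days at 2.3% → $8,000 × 2.3% × 346/365 = $174.4219
Total = $187.1233

$187.12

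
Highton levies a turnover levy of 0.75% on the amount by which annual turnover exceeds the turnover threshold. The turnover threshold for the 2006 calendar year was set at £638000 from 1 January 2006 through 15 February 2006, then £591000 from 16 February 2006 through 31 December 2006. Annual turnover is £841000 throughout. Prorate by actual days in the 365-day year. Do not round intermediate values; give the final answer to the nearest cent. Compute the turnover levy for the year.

£1830.58

1 January – 15 February 2006: 46 days, exemption £638000 → (£841000 − £638000) × 0.75% × 46/365 = £191.8767
16 February – 31 December 2006: 319 days, exemption £591000 → (£841000 − £591000) × 0.75% × 319/365 = £1638.6986
Total = £1830.5753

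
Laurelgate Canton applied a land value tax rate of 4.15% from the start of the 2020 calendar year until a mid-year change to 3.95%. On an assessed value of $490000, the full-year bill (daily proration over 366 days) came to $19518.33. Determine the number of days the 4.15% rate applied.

61 days

Let d = days at the first rate; then 366 − d days at the second rate.
$490000 × [4.15%·d + 3.95%·(366−d)] / 366 = $19518.33
Solving gives d = 61, so the new rate took effect on March 2, 2020.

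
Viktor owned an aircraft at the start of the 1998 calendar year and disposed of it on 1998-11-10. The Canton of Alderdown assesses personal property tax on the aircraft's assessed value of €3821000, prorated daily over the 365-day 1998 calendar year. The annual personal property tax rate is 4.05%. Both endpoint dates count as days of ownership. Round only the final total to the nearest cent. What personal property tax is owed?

Days held (1998-01-01 to 1998-11-10): 314 out of 365
Tax = €3821000 × 4.05% × 314/365 = €133127.8274

€133127.83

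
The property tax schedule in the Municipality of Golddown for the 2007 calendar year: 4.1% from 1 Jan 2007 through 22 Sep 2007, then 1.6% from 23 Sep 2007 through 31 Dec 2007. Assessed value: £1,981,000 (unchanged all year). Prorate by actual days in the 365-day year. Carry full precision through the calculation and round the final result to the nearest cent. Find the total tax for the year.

1 Jan – 22 Sep 2007: 265 days at 4.1% → £1,981,000 × 4.1% × 265/365 = £58,968.6712
23 Sep – 31 Dec 2007: 100 days at 1.6% → £1,981,000 × 1.6% × 100/365 = £8,683.8356
Total = £67,652.5068

£67,652.51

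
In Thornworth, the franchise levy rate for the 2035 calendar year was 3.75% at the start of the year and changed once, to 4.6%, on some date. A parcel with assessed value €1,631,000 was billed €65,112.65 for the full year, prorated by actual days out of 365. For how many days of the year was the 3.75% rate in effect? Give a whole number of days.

261 days

Let d = days at the first rate; then 365 − d days at the second rate.
€1,631,000 × [3.75%·d + 4.6%·(365−d)] / 365 = €65,112.65
Solving gives d = 261, so the new rate took effect on 19 September 2035.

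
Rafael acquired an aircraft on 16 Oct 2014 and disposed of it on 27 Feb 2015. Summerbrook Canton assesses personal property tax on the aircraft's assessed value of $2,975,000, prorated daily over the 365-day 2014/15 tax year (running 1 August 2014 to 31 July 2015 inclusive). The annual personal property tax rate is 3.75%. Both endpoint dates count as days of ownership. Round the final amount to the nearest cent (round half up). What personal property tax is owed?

Days held (16 Oct 2014 – 27 Feb 2015): 135 out of 365
Tax = $2,975,000 × 3.75% × 135/365 = $41,262.8425

$41,262.84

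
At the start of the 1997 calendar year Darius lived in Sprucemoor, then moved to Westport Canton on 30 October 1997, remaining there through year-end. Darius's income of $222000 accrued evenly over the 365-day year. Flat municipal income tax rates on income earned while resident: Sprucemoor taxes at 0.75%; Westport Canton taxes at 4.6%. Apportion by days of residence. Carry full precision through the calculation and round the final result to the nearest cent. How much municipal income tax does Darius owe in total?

Sprucemoor, 1 January – 29 October 1997: 302 days → $222000 × 0.75% × 302/365 = $1377.6164
Westport Canton, 30 October – 31 December 1997: 63 days → $222000 × 4.6% × 63/365 = $1762.6192
Total = $3140.2356

$3140.24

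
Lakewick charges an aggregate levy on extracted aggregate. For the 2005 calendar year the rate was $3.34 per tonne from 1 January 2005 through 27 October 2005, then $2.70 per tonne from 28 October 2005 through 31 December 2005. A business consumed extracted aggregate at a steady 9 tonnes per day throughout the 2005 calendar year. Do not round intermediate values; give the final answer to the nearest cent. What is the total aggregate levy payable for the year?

1 January – 27 October 2005: 300 days × 9 tonnes/day = 2,700 tonnes at $3.34/tonne → $9,018.00
28 October – 31 December 2005: 65 days × 9 tonnes/day = 585 tonnes at $2.70/tonne → $1,579.50

$10,597.50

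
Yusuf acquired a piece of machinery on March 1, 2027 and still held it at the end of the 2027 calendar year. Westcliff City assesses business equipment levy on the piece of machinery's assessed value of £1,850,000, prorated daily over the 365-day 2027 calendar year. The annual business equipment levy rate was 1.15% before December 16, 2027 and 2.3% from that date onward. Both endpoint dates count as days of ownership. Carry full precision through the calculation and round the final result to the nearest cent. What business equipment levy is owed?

£18,768.63

March 1 – December 15, 2027: 290 days at 1.15% → £1,850,000 × 1.15% × 290/365 = £16,903.4247
December 16 – December 31, 2027: 16 days at 2.3% → £1,850,000 × 2.3% × 16/365 = £1,865.2055
Total = £18,768.6301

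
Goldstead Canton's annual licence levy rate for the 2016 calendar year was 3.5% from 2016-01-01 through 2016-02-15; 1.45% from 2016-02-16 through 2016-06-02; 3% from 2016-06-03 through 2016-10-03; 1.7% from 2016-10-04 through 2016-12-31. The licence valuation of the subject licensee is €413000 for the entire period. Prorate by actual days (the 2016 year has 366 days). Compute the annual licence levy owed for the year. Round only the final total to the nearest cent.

€9454.99

2016-01-01 to 2016-02-15: 46 days at 3.5% → €413000 × 3.5% × 46/366 = €1816.7486
2016-02-16 to 2016-06-02: 108 days at 1.45% → €413000 × 1.45% × 108/366 = €1767.0984
2016-06-03 to 2016-10-03: 123 days at 3% → €413000 × 3% × 123/366 = €4163.8525
2016-10-04 to 2016-12-31: 89 days at 1.7% → €413000 × 1.7% × 89/366 = €1707.2923
Total = €9454.9918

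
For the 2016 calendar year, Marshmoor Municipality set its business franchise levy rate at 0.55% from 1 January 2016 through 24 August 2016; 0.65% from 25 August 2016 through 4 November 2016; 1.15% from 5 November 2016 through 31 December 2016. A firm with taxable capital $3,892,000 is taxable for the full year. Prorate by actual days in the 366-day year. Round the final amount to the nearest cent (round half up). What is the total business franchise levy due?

$25,808.43

1 January – 24 August 2016: 237 days at 0.55% → $3,892,000 × 0.55% × 237/366 = $13,861.2623
25 August – 4 November 2016: 72 days at 0.65% → $3,892,000 × 0.65% × 72/366 = $4,976.6557
5 November – 31 December 2016: 57 days at 1.15% → $3,892,000 × 1.15% × 57/366 = $6,970.5082
Total = $25,808.4262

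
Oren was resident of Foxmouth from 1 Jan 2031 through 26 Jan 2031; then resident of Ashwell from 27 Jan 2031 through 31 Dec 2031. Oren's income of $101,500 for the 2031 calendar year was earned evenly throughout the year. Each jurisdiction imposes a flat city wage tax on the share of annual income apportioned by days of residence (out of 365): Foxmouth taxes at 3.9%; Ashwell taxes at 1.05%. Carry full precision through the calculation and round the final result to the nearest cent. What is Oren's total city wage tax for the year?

Foxmouth, 1 Jan – 26 Jan 2031: 26 days → $101,500 × 3.9% × 26/365 = $281.9753
Ashwell, 27 Jan – 31 Dec 2031: 339 days → $101,500 × 1.05% × 339/365 = $989.8336
Total = $1,271.8089

$1,271.81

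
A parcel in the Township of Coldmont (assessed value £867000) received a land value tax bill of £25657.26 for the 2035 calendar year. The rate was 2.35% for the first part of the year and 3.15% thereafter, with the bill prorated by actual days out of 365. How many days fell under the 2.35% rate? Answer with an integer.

87 days

Let d = days at the first rate; then 365 − d days at the second rate.
£867000 × [2.35%·d + 3.15%·(365−d)] / 365 = £25657.26
Solving gives d = 87, so the new rate took effect on March 29, 2035.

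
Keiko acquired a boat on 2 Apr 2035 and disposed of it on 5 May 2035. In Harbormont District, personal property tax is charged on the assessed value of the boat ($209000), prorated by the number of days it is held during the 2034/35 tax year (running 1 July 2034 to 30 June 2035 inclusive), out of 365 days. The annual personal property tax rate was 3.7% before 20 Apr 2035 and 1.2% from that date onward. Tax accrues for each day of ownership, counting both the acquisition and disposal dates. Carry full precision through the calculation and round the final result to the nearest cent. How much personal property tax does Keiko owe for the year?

$491.29

2 Apr – 19 Apr 2035: 18 days at 3.7% → $209000 × 3.7% × 18/365 = $381.3534
20 Apr – 5 May 2035: 16 days at 1.2% → $209000 × 1.2% × 16/365 = $109.9397
Total = $491.2932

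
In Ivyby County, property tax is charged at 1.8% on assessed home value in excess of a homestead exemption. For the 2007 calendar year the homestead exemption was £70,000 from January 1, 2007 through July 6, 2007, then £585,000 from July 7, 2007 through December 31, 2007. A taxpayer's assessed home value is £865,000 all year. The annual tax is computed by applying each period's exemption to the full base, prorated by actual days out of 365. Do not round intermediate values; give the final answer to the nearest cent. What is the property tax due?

£9,789.29

January 1 – July 6, 2007: 187 days, exemption £70,000 → (£865,000 − £70,000) × 1.8% × 187/365 = £7,331.4247
July 7 – December 31, 2007: 178 days, exemption £585,000 → (£865,000 − £585,000) × 1.8% × 178/365 = £2,457.8630
Total = £9,789.2877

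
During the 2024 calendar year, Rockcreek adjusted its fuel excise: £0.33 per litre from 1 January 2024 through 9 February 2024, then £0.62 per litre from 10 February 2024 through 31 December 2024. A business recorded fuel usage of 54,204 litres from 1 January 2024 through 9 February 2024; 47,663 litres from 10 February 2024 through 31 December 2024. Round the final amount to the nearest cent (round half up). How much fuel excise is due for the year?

£47,438.38

1 January – 9 February 2024: 54,204 litres at £0.33/litre → £17,887.32
10 February – 31 December 2024: 47,663 litres at £0.62/litre → £29,551.06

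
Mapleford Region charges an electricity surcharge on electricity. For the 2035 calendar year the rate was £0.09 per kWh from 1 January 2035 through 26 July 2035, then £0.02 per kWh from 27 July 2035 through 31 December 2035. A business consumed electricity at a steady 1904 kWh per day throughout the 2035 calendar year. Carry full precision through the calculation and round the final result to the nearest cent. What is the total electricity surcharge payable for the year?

£41488.16

1 January – 26 July 2035: 207 days × 1904 kWh/day = 394,128 kWh at £0.09/kWh → £35471.52
27 July – 31 December 2035: 158 days × 1904 kWh/day = 300,832 kWh at £0.02/kWh → £6016.64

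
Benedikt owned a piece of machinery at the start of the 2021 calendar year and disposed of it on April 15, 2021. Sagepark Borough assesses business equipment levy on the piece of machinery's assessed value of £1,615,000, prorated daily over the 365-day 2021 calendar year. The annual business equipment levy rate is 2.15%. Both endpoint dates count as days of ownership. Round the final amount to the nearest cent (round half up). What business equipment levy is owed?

£9,988.66

Days held (January 1 – April 15, 2021): 105 out of 365
Tax = £1,615,000 × 2.15% × 105/365 = £9,988.6644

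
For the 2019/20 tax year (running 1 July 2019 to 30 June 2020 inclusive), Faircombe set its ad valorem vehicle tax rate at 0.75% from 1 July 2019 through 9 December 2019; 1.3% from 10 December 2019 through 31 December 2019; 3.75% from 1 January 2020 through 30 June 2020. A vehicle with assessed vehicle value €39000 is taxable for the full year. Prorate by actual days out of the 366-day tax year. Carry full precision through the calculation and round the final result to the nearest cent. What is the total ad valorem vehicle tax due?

1 July – 9 December 2019: 162 days at 0.75% → €39000 × 0.75% × 162/366 = €129.4672
10 December – 31 December 2019: 22 days at 1.3% → €39000 × 1.3% × 22/366 = €30.4754
1 January – 30 June 2020: 182 days at 3.75% → €39000 × 3.75% × 182/366 = €727.2541
Total = €887.1967

€887.20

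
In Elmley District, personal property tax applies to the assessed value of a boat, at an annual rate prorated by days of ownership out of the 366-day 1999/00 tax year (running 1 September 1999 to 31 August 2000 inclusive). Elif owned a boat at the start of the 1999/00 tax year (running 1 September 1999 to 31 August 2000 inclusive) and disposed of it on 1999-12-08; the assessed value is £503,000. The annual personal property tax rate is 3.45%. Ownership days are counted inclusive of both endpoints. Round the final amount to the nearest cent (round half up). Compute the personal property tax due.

£4,693.98

Days held (1999-09-01 to 1999-12-08): 99 out of 366
Tax = £503,000 × 3.45% × 99/366 = £4,693.9795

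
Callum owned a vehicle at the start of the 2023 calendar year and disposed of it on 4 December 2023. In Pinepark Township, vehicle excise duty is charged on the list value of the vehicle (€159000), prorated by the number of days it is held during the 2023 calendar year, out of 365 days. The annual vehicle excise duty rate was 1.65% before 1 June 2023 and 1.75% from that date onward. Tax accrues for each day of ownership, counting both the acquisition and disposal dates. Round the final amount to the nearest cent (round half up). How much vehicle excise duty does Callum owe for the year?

1 January – 31 May 2023: 151 days at 1.65% → €159000 × 1.65% × 151/365 = €1085.3384
1 June – 4 December 2023: 187 days at 1.75% → €159000 × 1.75% × 187/365 = €1425.5548
Total = €2510.8932

€2510.89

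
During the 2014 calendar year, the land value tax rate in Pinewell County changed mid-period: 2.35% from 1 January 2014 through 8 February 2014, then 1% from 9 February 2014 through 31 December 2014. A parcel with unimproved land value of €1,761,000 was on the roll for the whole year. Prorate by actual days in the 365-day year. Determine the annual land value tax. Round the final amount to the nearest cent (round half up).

1 January – 8 February 2014: 39 days at 2.35% → €1,761,000 × 2.35% × 39/365 = €4,421.7986
9 February – 31 December 2014: 326 days at 1% → €1,761,000 × 1% × 326/365 = €15,728.3836
Total = €20,150.1822

€20,150.18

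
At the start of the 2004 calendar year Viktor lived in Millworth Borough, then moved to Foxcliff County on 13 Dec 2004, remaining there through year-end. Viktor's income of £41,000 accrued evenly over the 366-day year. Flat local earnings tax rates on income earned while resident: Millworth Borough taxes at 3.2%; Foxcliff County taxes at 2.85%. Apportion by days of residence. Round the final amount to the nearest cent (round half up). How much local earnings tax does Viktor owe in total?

Millworth Borough, 1 Jan – 12 Dec 2004: 347 days → £41,000 × 3.2% × 347/366 = £1,243.8907
Foxcliff County, 13 Dec – 31 Dec 2004: 19 days → £41,000 × 2.85% × 19/366 = £60.6598
Total = £1,304.5505

£1,304.55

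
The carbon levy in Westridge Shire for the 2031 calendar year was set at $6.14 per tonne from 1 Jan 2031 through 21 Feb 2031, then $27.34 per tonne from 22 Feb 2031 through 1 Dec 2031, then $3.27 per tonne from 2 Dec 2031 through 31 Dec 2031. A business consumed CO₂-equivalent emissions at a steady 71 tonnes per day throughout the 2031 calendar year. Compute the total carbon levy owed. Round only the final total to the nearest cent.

$578,976.60

1 Jan – 21 Feb 2031: 52 days × 71 tonnes/day = 3,692 tonnes at $6.14/tonne → $22,668.88
22 Feb – 1 Dec 2031: 283 days × 71 tonnes/day = 20,093 tonnes at $27.34/tonne → $549,342.62
2 Dec – 31 Dec 2031: 30 days × 71 tonnes/day = 2,130 tonnes at $3.27/tonne → $6,965.10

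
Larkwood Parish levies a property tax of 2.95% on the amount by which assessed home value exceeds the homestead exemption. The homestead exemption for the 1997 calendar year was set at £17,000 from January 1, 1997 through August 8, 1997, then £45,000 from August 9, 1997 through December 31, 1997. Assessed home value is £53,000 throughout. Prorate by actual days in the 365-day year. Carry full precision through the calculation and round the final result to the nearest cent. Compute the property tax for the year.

£733.86

January 1 – August 8, 1997: 220 days, exemption £17,000 → (£53,000 − £17,000) × 2.95% × 220/365 = £640.1096
August 9 – December 31, 1997: 145 days, exemption £45,000 → (£53,000 − £45,000) × 2.95% × 145/365 = £93.7534
Total = £733.8630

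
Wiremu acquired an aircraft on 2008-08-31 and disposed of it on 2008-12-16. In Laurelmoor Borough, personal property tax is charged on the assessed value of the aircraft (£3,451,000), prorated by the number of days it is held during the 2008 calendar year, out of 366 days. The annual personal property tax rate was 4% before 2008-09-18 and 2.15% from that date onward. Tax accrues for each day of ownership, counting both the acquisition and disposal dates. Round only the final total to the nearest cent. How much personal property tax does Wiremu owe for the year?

£25,033.89

2008-08-31 to 2008-09-17: 18 days at 4% → £3,451,000 × 4% × 18/366 = £6,788.8525
2008-09-18 to 2008-12-16: 90 days at 2.15% → £3,451,000 × 2.15% × 90/366 = £18,245.0410
Total = £25,033.8934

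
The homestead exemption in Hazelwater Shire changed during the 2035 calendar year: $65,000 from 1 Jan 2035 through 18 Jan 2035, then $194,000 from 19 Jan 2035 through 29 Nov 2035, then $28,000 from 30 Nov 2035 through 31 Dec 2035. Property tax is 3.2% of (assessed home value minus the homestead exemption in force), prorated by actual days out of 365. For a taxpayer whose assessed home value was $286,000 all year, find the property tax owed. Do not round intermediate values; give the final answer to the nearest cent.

1 Jan – 18 Jan 2035: 18 days, exemption $65,000 → ($286,000 − $65,000) × 3.2% × 18/365 = $348.7562
19 Jan – 29 Nov 2035: 315 days, exemption $194,000 → ($286,000 − $194,000) × 3.2% × 315/365 = $2,540.7123
30 Nov – 31 Dec 2035: 32 days, exemption $28,000 → ($286,000 − $28,000) × 3.2% × 32/365 = $723.8137
Total = $3,613.2822

$3,613.28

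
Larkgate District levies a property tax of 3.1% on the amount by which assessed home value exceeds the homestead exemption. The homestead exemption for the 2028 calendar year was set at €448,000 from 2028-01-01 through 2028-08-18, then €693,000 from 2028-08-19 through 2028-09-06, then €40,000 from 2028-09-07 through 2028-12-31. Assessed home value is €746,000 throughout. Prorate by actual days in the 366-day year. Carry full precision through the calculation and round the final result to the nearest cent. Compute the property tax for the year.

€12,852.38

2028-01-01 to 2028-08-18: 231 days, exemption €448,000 → (€746,000 − €448,000) × 3.1% × 231/366 = €5,830.5410
2028-08-19 to 2028-09-06: 19 days, exemption €693,000 → (€746,000 − €693,000) × 3.1% × 19/366 = €85.2923
2028-09-07 to 2028-12-31: 116 days, exemption €40,000 → (€746,000 − €40,000) × 3.1% × 116/366 = €6,936.5464
Total = €12,852.3798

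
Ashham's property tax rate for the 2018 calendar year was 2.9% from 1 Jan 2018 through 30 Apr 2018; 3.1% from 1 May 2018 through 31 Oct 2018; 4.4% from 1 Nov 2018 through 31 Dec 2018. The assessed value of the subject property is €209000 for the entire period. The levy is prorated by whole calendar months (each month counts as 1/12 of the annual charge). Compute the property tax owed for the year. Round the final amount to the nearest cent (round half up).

1 Jan – 30 Apr 2018: 4 months at 2.9% → €209000 × 2.9% × 4/12 = €2020.3333
1 May – 31 Oct 2018: 6 months at 3.1% → €209000 × 3.1% × 6/12 = €3239.5000
1 Nov – 31 Dec 2018: 2 months at 4.4% → €209000 × 4.4% × 2/12 = €1532.6667
Total = €6792.5000

€6792.50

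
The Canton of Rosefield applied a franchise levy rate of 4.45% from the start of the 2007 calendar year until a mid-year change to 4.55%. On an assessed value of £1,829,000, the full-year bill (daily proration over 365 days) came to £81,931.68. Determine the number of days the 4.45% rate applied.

Let d = days at the first rate; then 365 − d days at the second rate.
£1,829,000 × [4.45%·d + 4.55%·(365−d)] / 365 = £81,931.68
Solving gives d = 257, so the new rate took effect on 15 Sep 2007.

257 days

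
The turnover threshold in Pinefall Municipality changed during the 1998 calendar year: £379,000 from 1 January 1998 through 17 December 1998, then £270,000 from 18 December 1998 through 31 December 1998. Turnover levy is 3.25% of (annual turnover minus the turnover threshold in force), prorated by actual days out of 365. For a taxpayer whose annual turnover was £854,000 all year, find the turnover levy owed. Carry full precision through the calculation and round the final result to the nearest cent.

1 January – 17 December 1998: 351 days, exemption £379,000 → (£854,000 − £379,000) × 3.25% × 351/365 = £14,845.3767
18 December – 31 December 1998: 14 days, exemption £270,000 → (£854,000 − £270,000) × 3.25% × 14/365 = £728.0000
Total = £15,573.3767

£15,573.38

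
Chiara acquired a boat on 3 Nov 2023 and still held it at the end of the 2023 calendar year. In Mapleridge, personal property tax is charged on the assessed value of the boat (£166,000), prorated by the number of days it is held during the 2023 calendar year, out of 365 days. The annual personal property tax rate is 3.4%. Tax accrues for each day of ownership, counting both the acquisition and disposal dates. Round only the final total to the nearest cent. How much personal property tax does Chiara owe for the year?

Days held (3 Nov – 31 Dec 2023): 59 out of 365
Tax = £166,000 × 3.4% × 59/365 = £912.3178

£912.32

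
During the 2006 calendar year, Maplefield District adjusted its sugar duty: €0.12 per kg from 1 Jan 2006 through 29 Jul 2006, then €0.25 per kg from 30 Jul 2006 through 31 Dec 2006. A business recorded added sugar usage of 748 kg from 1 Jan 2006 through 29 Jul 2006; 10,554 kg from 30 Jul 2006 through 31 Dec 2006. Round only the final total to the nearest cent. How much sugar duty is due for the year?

€2728.26

1 Jan – 29 Jul 2006: 748 kg at €0.12/kg → €89.76
30 Jul – 31 Dec 2006: 10,554 kg at €0.25/kg → €2638.50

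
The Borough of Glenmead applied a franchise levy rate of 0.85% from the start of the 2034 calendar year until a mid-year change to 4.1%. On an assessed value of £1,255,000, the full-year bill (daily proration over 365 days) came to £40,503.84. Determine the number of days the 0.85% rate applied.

98 days

Let d = days at the first rate; then 365 − d days at the second rate.
£1,255,000 × [0.85%·d + 4.1%·(365−d)] / 365 = £40,503.84
Solving gives d = 98, so the new rate took effect on 9 April 2034.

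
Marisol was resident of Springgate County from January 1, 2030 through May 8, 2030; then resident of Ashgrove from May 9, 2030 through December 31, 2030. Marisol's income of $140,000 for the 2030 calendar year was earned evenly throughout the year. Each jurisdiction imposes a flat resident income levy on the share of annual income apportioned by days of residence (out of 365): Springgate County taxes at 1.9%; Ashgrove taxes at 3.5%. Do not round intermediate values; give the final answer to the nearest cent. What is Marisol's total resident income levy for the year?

Springgate County, January 1 – May 8, 2030: 128 days → $140,000 × 1.9% × 128/365 = $932.8219
Ashgrove, May 9 – December 31, 2030: 237 days → $140,000 × 3.5% × 237/365 = $3,181.6438
Total = $4,114.4658

$4,114.47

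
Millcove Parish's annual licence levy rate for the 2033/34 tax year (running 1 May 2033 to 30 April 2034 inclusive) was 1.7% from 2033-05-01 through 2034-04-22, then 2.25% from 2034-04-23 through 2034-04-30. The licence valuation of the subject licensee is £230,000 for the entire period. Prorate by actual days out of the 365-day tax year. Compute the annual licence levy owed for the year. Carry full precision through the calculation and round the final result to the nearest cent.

2033-05-01 to 2034-04-22: 357 days at 1.7% → £230,000 × 1.7% × 357/365 = £3,824.3014
2034-04-23 to 2034-04-30: 8 days at 2.25% → £230,000 × 2.25% × 8/365 = £113.4247
Total = £3,937.7260

£3,937.73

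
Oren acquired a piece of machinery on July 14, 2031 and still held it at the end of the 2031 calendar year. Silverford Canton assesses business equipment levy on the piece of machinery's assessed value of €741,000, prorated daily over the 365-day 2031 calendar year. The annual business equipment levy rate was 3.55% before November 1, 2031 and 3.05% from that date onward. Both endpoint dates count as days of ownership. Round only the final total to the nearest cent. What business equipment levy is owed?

€11,704.75

July 14 – October 31, 2031: 110 days at 3.55% → €741,000 × 3.55% × 110/365 = €7,927.6849
November 1 – December 31, 2031: 61 days at 3.05% → €741,000 × 3.05% × 61/365 = €3,777.0699
Total = €11,704.7548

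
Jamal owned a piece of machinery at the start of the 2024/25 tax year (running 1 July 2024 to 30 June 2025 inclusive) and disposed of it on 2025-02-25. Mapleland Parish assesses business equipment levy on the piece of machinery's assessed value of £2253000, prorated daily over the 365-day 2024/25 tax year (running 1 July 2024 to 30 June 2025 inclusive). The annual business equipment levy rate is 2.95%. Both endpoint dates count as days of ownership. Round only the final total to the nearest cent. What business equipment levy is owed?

£43702.03

Days held (2024-07-01 to 2025-02-25): 240 out of 365
Tax = £2253000 × 2.95% × 240/365 = £43702.0274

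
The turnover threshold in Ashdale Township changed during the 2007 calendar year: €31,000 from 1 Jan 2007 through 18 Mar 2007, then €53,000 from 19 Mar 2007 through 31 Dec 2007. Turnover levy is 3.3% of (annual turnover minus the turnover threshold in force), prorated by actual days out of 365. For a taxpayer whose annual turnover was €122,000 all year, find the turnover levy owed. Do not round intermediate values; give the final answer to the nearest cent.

1 Jan – 18 Mar 2007: 77 days, exemption €31,000 → (€122,000 − €31,000) × 3.3% × 77/365 = €633.5096
19 Mar – 31 Dec 2007: 288 days, exemption €53,000 → (€122,000 − €53,000) × 3.3% × 288/365 = €1,796.6466
Total = €2,430.1562

€2,430.16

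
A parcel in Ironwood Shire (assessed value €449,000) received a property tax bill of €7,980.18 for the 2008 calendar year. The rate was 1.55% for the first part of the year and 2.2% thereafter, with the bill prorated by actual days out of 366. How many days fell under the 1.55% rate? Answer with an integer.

238 days

Let d = days at the first rate; then 366 − d days at the second rate.
€449,000 × [1.55%·d + 2.2%·(366−d)] / 366 = €7,980.18
Solving gives d = 238, so the new rate took effect on August 26, 2008.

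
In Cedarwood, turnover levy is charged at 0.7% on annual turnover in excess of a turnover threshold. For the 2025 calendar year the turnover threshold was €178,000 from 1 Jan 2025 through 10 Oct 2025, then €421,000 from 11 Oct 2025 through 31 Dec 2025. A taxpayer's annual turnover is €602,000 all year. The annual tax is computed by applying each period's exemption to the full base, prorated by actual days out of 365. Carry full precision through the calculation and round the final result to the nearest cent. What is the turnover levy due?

1 Jan – 10 Oct 2025: 283 days, exemption €178,000 → (€602,000 − €178,000) × 0.7% × 283/365 = €2,301.2164
11 Oct – 31 Dec 2025: 82 days, exemption €421,000 → (€602,000 − €421,000) × 0.7% × 82/365 = €284.6411
Total = €2,585.8575

€2,585.86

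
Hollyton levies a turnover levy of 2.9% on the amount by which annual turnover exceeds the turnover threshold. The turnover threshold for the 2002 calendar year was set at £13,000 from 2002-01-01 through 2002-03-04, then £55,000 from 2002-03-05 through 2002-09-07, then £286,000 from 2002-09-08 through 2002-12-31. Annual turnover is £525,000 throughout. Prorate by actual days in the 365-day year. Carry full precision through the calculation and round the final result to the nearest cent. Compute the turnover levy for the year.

£11,729.59

2002-01-01 to 2002-03-04: 63 days, exemption £13,000 → (£525,000 − £13,000) × 2.9% × 63/365 = £2,562.8055
2002-03-05 to 2002-09-07: 187 days, exemption £55,000 → (£525,000 − £55,000) × 2.9% × 187/365 = £6,983.0411
2002-09-08 to 2002-12-31: 115 days, exemption £286,000 → (£525,000 − £286,000) × 2.9% × 115/365 = £2,183.7397
Total = £11,729.5863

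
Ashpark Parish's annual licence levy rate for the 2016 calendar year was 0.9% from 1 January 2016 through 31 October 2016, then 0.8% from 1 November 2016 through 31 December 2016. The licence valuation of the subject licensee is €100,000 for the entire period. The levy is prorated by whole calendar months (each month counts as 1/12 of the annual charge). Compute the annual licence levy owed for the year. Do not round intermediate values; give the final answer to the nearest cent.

€883.33

1 January – 31 October 2016: 10 months at 0.9% → €100,000 × 0.9% × 10/12 = €750.0000
1 November – 31 December 2016: 2 months at 0.8% → €100,000 × 0.8% × 2/12 = €133.3333
Total = €883.3333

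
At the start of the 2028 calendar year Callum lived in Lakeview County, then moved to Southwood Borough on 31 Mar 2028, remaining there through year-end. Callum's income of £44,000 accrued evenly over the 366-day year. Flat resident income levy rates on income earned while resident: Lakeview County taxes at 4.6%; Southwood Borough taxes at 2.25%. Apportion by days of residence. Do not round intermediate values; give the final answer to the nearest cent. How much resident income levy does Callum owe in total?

Lakeview County, 1 Jan – 30 Mar 2028: 90 days → £44,000 × 4.6% × 90/366 = £497.7049
Southwood Borough, 31 Mar – 31 Dec 2028: 276 days → £44,000 × 2.25% × 276/366 = £746.5574
Total = £1,244.2623

£1,244.26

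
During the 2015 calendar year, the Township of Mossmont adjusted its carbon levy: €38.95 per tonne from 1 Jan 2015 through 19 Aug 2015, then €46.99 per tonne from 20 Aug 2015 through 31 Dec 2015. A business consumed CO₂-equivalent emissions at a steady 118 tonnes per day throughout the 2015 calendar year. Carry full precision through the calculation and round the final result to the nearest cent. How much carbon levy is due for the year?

1 Jan – 19 Aug 2015: 231 days × 118 tonnes/day = 27,258 tonnes at €38.95/tonne → €1,061,699.10
20 Aug – 31 Dec 2015: 134 days × 118 tonnes/day = 15,812 tonnes at €46.99/tonne → €743,005.88

€1,804,704.98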